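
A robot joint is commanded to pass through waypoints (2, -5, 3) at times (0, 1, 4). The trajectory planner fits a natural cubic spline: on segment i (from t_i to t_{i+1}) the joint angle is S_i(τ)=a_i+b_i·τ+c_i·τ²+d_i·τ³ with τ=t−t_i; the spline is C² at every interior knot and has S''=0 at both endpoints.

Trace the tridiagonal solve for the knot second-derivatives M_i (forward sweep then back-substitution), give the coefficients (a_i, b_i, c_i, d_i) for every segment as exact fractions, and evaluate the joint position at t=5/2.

  seg 0: a=2 b=-197/24 c=0 d=29/24
  seg 1: a=-5 b=-55/12 c=29/8 d=-29/72
S(5/2) = -325/64

Δ: Δ0=-7, Δ1=8/3
row 1: diag=8, rhs=58; c'=3/8, d'=29/4
back: M1=29/4
M: M0=0, M1=29/4, M2=0
seg 0: a=2, c=M0/2=0, d=(M1−M0)/(6·1)=29/24, b=Δ0−h0·(2M0+M1)/6=-197/24
seg 1: a=-5, c=M1/2=29/8, d=(M2−M1)/(6·3)=-29/72, b=Δ1−h1·(2M1+M2)/6=-55/12
t_q=5/2 → seg 1, τ=3/2; S=-5+-55/12·τ+29/8·τ²+-29/72·τ³=-325/64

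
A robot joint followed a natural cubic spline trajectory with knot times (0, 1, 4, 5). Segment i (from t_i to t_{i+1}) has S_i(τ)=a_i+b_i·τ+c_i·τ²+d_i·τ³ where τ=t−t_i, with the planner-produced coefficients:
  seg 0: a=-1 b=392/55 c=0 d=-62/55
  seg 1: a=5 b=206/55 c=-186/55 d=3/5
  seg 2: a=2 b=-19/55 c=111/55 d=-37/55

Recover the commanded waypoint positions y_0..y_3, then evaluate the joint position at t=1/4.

y_0=-1 y_1=5 y_2=2 y_3=3
S(1/4) = 269/352

y_0 = S_0(0) = a_0 = -1
y_1 = S_1(0) = a_1 = 5
y_2 = S_2(0) = a_2 = 2
y_3 = S_2(1) = 3
t_q=1/4 is in segment 0 (τ=1/4); S_0(τ)=269/352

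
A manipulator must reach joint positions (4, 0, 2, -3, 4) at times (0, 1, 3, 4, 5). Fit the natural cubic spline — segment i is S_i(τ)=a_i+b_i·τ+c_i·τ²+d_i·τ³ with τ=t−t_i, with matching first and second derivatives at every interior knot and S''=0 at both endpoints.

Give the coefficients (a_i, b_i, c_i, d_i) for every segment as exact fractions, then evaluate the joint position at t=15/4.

Δ: Δ0=-4, Δ1=1, Δ2=-5, Δ3=7
row 1: diag=6, rhs=30; c'=1/3, d'=5
row 2: denom=6−2·1/3=16/3; d'=(-36−2·5)/(16/3)=-69/8
row 3: denom=4−1·3/16=61/16; d'=(72−1·-69/8)/(61/16)=1290/61
back: M3=1290/61
back: M2=-69/8−3/16·1290/61=-768/61
back: M1=5−1/3·-768/61=561/61
M: M0=0, M1=561/61, M2=-768/61, M3=1290/61, M4=0
seg 0: a=4, c=M0/2=0, d=(M1−M0)/(6·1)=187/122, b=Δ0−h0·(2M0+M1)/6=-675/122
seg 1: a=0, c=M1/2=561/122, d=(M2−M1)/(6·2)=-443/244, b=Δ1−h1·(2M1+M2)/6=-57/61
seg 2: a=2, c=M2/2=-384/61, d=(M3−M2)/(6·1)=343/61, b=Δ2−h2·(2M2+M3)/6=-264/61
seg 3: a=-3, c=M3/2=645/61, d=(M4−M3)/(6·1)=-215/61, b=Δ3−h3·(2M3+M4)/6=-3/61
t_q=15/4 → seg 2, τ=3/4; S=2+-264/61·τ+-384/61·τ²+343/61·τ³=-9427/3904

  seg 0: a=4 b=-675/122 c=0 d=187/122
  seg 1: a=0 b=-57/61 c=561/122 d=-443/244
  seg 2: a=2 b=-264/61 c=-384/61 d=343/61
  seg 3: a=-3 b=-3/61 c=645/61 d=-215/61
S(15/4) = -9427/3904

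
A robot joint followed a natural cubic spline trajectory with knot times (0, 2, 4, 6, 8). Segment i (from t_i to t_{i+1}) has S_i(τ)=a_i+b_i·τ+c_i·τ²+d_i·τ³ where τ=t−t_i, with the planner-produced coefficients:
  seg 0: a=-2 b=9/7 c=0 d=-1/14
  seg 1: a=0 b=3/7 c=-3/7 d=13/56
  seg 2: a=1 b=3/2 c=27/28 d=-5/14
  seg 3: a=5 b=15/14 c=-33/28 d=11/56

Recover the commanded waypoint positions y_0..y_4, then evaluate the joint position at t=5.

y_0=-2 y_1=0 y_2=1 y_3=5 y_4=4
S(5) = 87/28

y_0 = S_0(0) = a_0 = -2
y_1 = S_1(0) = a_1 = 0
y_2 = S_2(0) = a_2 = 1
y_3 = S_3(0) = a_3 = 5
y_4 = S_3(2) = 4
t_q=5 is in segment 2 (τ=1); S_2(τ)=87/28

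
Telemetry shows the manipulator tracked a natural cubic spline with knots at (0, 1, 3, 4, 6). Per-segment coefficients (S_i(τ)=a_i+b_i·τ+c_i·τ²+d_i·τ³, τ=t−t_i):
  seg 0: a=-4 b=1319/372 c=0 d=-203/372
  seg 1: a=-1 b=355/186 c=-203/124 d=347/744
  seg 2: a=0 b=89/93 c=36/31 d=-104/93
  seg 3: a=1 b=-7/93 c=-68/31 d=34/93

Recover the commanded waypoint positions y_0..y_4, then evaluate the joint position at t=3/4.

y_0 = S_0(0) = a_0 = -4
y_1 = S_1(0) = a_1 = -1
y_2 = S_2(0) = a_2 = 0
y_3 = S_3(0) = a_3 = 1
y_4 = S_3(2) = -5
t_q=3/4 is in segment 0 (τ=3/4); S_0(τ)=-12467/7936

y_0=-4 y_1=-1 y_2=0 y_3=1 y_4=-5
S(3/4) = -12467/7936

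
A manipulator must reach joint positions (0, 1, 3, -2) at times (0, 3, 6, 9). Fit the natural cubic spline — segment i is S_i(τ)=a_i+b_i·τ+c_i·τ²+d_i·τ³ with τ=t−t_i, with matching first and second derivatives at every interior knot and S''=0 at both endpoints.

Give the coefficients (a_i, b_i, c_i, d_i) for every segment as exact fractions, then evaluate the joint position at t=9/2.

  seg 0: a=0 b=4/45 c=0 d=11/405
  seg 1: a=1 b=37/45 c=11/45 d=-8/81
  seg 2: a=3 b=-17/45 c=-29/45 d=29/405
S(9/2) = 49/20

Δ: Δ0=1/3, Δ1=2/3, Δ2=-5/3
row 1: diag=12, rhs=2; c'=1/4, d'=1/6
row 2: denom=12−3·1/4=45/4; d'=(-14−3·1/6)/(45/4)=-58/45
back: M2=-58/45
back: M1=1/6−1/4·-58/45=22/45
M: M0=0, M1=22/45, M2=-58/45, M3=0
seg 0: a=0, c=M0/2=0, d=(M1−M0)/(6·3)=11/405, b=Δ0−h0·(2M0+M1)/6=4/45
seg 1: a=1, c=M1/2=11/45, d=(M2−M1)/(6·3)=-8/81, b=Δ1−h1·(2M1+M2)/6=37/45
seg 2: a=3, c=M2/2=-29/45, d=(M3−M2)/(6·3)=29/405, b=Δ2−h2·(2M2+M3)/6=-17/45
t_q=9/2 → seg 1, τ=3/2; S=1+37/45·τ+11/45·τ²+-8/81·τ³=49/20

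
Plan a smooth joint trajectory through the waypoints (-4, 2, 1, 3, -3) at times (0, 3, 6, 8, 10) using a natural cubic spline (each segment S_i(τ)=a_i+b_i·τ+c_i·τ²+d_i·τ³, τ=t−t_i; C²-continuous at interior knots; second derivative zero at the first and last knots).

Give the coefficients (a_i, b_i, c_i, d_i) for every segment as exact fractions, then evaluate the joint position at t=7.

  seg 0: a=-4 b=17/6 c=0 d=-5/54
  seg 1: a=2 b=1/3 c=-5/6 d=11/54
  seg 2: a=1 b=5/6 c=1 d=-11/24
  seg 3: a=3 b=-2/3 c=-7/4 d=7/24
S(7) = 19/8

Δ: Δ0=2, Δ1=-1/3, Δ2=1, Δ3=-3
row 1: diag=12, rhs=-14; c'=1/4, d'=-7/6
row 2: denom=10−3·1/4=37/4; d'=(8−3·-7/6)/(37/4)=46/37
row 3: denom=8−2·8/37=280/37; d'=(-24−2·46/37)/(280/37)=-7/2
back: M3=-7/2
back: M2=46/37−8/37·-7/2=2
back: M1=-7/6−1/4·2=-5/3
M: M0=0, M1=-5/3, M2=2, M3=-7/2, M4=0
seg 0: a=-4, c=M0/2=0, d=(M1−M0)/(6·3)=-5/54, b=Δ0−h0·(2M0+M1)/6=17/6
seg 1: a=2, c=M1/2=-5/6, d=(M2−M1)/(6·3)=11/54, b=Δ1−h1·(2M1+M2)/6=1/3
seg 2: a=1, c=M2/2=1, d=(M3−M2)/(6·2)=-11/24, b=Δ2−h2·(2M2+M3)/6=5/6
seg 3: a=3, c=M3/2=-7/4, d=(M4−M3)/(6·2)=7/24, b=Δ3−h3·(2M3+M4)/6=-2/3
t_q=7 → seg 2, τ=1; S=1+5/6·τ+1·τ²+-11/24·τ³=19/8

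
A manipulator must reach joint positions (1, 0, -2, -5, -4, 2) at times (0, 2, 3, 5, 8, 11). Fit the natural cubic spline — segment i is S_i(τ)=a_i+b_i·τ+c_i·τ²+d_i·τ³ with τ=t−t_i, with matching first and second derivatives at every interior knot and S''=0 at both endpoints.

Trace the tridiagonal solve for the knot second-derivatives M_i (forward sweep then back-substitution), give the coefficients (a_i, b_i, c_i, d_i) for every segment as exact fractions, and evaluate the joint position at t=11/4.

  seg 0: a=1 b=197/7194 c=0 d=-1897/14388
  seg 1: a=0 b=-11185/7194 c=-1897/2398 d=1244/3597
  seg 2: a=-2 b=-1373/654 c=591/2398 d=383/14388
  seg 3: a=-5 b=-5713/7194 c=487/1199 d=-655/64746
  seg 4: a=-4 b=4927/3597 c=2267/7194 d=-2267/64746
S(11/4) = -56215/38368

Δ: Δ0=-1/2, Δ1=-2, Δ2=-3/2, Δ3=1/3, Δ4=2
row 1: diag=6, rhs=-9; c'=1/6, d'=-3/2
row 2: denom=6−1·1/6=35/6; d'=(3−1·-3/2)/(35/6)=27/35
row 3: denom=10−2·12/35=326/35; d'=(11−2·27/35)/(326/35)=331/326
row 4: denom=12−3·105/326=3597/326; d'=(10−3·331/326)/(3597/326)=2267/3597
back: M4=2267/3597
back: M3=331/326−105/326·2267/3597=974/1199
back: M2=27/35−12/35·974/1199=591/1199
back: M1=-3/2−1/6·591/1199=-1897/1199
M: M0=0, M1=-1897/1199, M2=591/1199, M3=974/1199, M4=2267/3597, M5=0
seg 0: a=1, c=M0/2=0, d=(M1−M0)/(6·2)=-1897/14388, b=Δ0−h0·(2M0+M1)/6=197/7194
seg 1: a=0, c=M1/2=-1897/2398, d=(M2−M1)/(6·1)=1244/3597, b=Δ1−h1·(2M1+M2)/6=-11185/7194
seg 2: a=-2, c=M2/2=591/2398, d=(M3−M2)/(6·2)=383/14388, b=Δ2−h2·(2M2+M3)/6=-1373/654
seg 3: a=-5, c=M3/2=487/1199, d=(M4−M3)/(6·3)=-655/64746, b=Δ3−h3·(2M3+M4)/6=-5713/7194
seg 4: a=-4, c=M4/2=2267/7194, d=(M5−M4)/(6·3)=-2267/64746, b=Δ4−h4·(2M4+M5)/6=4927/3597
t_q=11/4 → seg 1, τ=3/4; S=0+-11185/7194·τ+-1897/2398·τ²+1244/3597·τ³=-56215/38368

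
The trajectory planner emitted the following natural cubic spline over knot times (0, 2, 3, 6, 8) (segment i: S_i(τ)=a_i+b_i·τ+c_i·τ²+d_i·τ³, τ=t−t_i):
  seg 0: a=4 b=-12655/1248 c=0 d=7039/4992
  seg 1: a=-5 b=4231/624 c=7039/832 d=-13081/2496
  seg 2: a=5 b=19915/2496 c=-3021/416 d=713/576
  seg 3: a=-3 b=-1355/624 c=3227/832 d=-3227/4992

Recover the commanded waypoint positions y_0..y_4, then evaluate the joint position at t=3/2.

y_0=4 y_1=-5 y_2=5 y_3=-3 y_4=3
S(3/2) = -85881/13312

y_0 = S_0(0) = a_0 = 4
y_1 = S_1(0) = a_1 = -5
y_2 = S_2(0) = a_2 = 5
y_3 = S_3(0) = a_3 = -3
y_4 = S_3(2) = 3
t_q=3/2 is in segment 0 (τ=3/2); S_0(τ)=-85881/13312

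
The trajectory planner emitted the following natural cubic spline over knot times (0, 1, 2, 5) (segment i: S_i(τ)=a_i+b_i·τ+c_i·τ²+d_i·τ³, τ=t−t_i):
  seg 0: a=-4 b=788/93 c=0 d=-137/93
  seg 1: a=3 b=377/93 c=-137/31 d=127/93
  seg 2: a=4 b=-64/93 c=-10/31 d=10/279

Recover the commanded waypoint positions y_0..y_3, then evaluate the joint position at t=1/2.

y_0 = S_0(0) = a_0 = -4
y_1 = S_1(0) = a_1 = 3
y_2 = S_2(0) = a_2 = 4
y_3 = S_2(3) = 0
t_q=1/2 is in segment 0 (τ=1/2); S_0(τ)=13/248

y_0=-4 y_1=3 y_2=4 y_3=0
S(1/2) = 13/248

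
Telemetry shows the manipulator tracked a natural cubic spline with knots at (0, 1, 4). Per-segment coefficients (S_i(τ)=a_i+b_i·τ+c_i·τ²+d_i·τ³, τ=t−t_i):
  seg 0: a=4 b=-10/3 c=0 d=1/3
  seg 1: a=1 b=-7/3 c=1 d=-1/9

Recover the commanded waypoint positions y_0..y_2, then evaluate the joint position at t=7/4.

y_0 = S_0(0) = a_0 = 4
y_1 = S_1(0) = a_1 = 1
y_2 = S_1(3) = 0
t_q=7/4 is in segment 1 (τ=3/4); S_1(τ)=-15/64

y_0=4 y_1=1 y_2=0
S(7/4) = -15/64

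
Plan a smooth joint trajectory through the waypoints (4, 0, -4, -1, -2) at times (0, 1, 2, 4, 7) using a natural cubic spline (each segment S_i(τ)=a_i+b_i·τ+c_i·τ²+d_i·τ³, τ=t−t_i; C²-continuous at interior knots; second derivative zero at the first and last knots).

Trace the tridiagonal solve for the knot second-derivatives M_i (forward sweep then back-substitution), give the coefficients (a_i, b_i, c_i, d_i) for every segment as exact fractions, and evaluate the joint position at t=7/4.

Δ: Δ0=-4, Δ1=-4, Δ2=3/2, Δ3=-1/3
row 1: diag=4, rhs=0; c'=1/4, d'=0
row 2: denom=6−1·1/4=23/4; d'=(33−1·0)/(23/4)=132/23
row 3: denom=10−2·8/23=214/23; d'=(-11−2·132/23)/(214/23)=-517/214
back: M3=-517/214
back: M2=132/23−8/23·-517/214=704/107
back: M1=0−1/4·704/107=-176/107
M: M0=0, M1=-176/107, M2=704/107, M3=-517/214, M4=0
seg 0: a=4, c=M0/2=0, d=(M1−M0)/(6·1)=-88/321, b=Δ0−h0·(2M0+M1)/6=-1196/321
seg 1: a=0, c=M1/2=-88/107, d=(M2−M1)/(6·1)=440/321, b=Δ1−h1·(2M1+M2)/6=-1460/321
seg 2: a=-4, c=M2/2=352/107, d=(M3−M2)/(6·2)=-1925/2568, b=Δ2−h2·(2M2+M3)/6=-668/321
seg 3: a=-1, c=M3/2=-517/428, d=(M4−M3)/(6·3)=517/3852, b=Δ3−h3·(2M3+M4)/6=1337/642
t_q=7/4 → seg 1, τ=3/4; S=0+-1460/321·τ+-88/107·τ²+440/321·τ³=-2821/856

  seg 0: a=4 b=-1196/321 c=0 d=-88/321
  seg 1: a=0 b=-1460/321 c=-88/107 d=440/321
  seg 2: a=-4 b=-668/321 c=352/107 d=-1925/2568
  seg 3: a=-1 b=1337/642 c=-517/428 d=517/3852
S(7/4) = -2821/856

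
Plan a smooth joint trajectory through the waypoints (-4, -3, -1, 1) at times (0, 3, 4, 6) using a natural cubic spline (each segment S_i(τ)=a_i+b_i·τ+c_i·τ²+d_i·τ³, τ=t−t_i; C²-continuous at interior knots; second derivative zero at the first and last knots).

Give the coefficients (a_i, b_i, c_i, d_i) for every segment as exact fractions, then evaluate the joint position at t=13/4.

Δ: Δ0=1/3, Δ1=2, Δ2=1
row 1: diag=8, rhs=10; c'=1/8, d'=5/4
row 2: denom=6−1·1/8=47/8; d'=(-6−1·5/4)/(47/8)=-58/47
back: M2=-58/47
back: M1=5/4−1/8·-58/47=66/47
M: M0=0, M1=66/47, M2=-58/47, M3=0
seg 0: a=-4, c=M0/2=0, d=(M1−M0)/(6·3)=11/141, b=Δ0−h0·(2M0+M1)/6=-52/141
seg 1: a=-3, c=M1/2=33/47, d=(M2−M1)/(6·1)=-62/141, b=Δ1−h1·(2M1+M2)/6=245/141
seg 2: a=-1, c=M2/2=-29/47, d=(M3−M2)/(6·2)=29/282, b=Δ2−h2·(2M2+M3)/6=257/141
t_q=13/4 → seg 1, τ=1/4; S=-3+245/141·τ+33/47·τ²+-62/141·τ³=-3803/1504

  seg 0: a=-4 b=-52/141 c=0 d=11/141
  seg 1: a=-3 b=245/141 c=33/47 d=-62/141
  seg 2: a=-1 b=257/141 c=-29/47 d=29/282
S(13/4) = -3803/1504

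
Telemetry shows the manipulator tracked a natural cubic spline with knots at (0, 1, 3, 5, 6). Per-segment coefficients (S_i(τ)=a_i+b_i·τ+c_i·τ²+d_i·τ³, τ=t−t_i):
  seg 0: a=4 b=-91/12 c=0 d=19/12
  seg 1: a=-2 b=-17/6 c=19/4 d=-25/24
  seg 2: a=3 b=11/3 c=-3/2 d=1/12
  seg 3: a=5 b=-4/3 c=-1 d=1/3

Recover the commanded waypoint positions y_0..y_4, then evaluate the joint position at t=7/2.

y_0=4 y_1=-2 y_2=3 y_3=5 y_4=3
S(7/2) = 143/32

y_0 = S_0(0) = a_0 = 4
y_1 = S_1(0) = a_1 = -2
y_2 = S_2(0) = a_2 = 3
y_3 = S_3(0) = a_3 = 5
y_4 = S_3(1) = 3
t_q=7/2 is in segment 2 (τ=1/2); S_2(τ)=143/32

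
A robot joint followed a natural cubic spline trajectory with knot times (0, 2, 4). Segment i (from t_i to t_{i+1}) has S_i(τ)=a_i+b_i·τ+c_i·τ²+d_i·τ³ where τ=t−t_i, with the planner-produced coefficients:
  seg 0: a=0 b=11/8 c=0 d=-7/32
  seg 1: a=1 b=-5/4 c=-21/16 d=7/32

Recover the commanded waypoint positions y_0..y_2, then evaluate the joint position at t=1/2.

y_0 = S_0(0) = a_0 = 0
y_1 = S_1(0) = a_1 = 1
y_2 = S_1(2) = -5
t_q=1/2 is in segment 0 (τ=1/2); S_0(τ)=169/256

y_0=0 y_1=1 y_2=-5
S(1/2) = 169/256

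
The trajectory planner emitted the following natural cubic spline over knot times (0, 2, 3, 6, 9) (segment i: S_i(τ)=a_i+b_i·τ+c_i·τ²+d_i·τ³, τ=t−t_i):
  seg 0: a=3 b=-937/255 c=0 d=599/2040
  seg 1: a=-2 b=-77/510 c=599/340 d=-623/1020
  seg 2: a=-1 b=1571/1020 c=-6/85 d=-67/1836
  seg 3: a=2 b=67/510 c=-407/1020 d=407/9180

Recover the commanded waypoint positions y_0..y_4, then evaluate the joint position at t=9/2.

y_0 = S_0(0) = a_0 = 3
y_1 = S_1(0) = a_1 = -2
y_2 = S_2(0) = a_2 = -1
y_3 = S_3(0) = a_3 = 2
y_4 = S_3(3) = 0
t_q=9/2 is in segment 2 (τ=3/2); S_2(τ)=2797/2720

y_0=3 y_1=-2 y_2=-1 y_3=2 y_4=0
S(9/2) = 2797/2720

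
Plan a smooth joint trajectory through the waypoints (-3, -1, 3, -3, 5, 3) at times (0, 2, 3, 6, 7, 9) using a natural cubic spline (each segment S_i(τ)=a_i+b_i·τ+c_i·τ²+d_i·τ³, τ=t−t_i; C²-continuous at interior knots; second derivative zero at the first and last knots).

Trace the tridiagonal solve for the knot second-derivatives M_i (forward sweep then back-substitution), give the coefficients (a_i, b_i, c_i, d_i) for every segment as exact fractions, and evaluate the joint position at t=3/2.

Δ: Δ0=1, Δ1=4, Δ2=-2, Δ3=8, Δ4=-1
row 1: diag=6, rhs=18; c'=1/6, d'=3
row 2: denom=8−1·1/6=47/6; d'=(-36−1·3)/(47/6)=-234/47
row 3: denom=8−3·18/47=322/47; d'=(60−3·-234/47)/(322/47)=1761/161
row 4: denom=6−1·47/322=1885/322; d'=(-54−1·1761/161)/(1885/322)=-4182/377
back: M4=-4182/377
back: M3=1761/161−47/322·-4182/377=4734/377
back: M2=-234/47−18/47·4734/377=-3690/377
back: M1=3−1/6·-3690/377=1746/377
M: M0=0, M1=1746/377, M2=-3690/377, M3=4734/377, M4=-4182/377, M5=0
seg 0: a=-3, c=M0/2=0, d=(M1−M0)/(6·2)=291/754, b=Δ0−h0·(2M0+M1)/6=-205/377
seg 1: a=-1, c=M1/2=873/377, d=(M2−M1)/(6·1)=-906/377, b=Δ1−h1·(2M1+M2)/6=1541/377
seg 2: a=3, c=M2/2=-1845/377, d=(M3−M2)/(6·3)=36/29, b=Δ2−h2·(2M2+M3)/6=569/377
seg 3: a=-3, c=M3/2=2367/377, d=(M4−M3)/(6·1)=-1486/377, b=Δ3−h3·(2M3+M4)/6=2135/377
seg 4: a=5, c=M4/2=-2091/377, d=(M5−M4)/(6·2)=697/754, b=Δ4−h4·(2M4+M5)/6=2411/377
t_q=3/2 → seg 0, τ=3/2; S=-3+-205/377·τ+0·τ²+291/754·τ³=-15159/6032

  seg 0: a=-3 b=-205/377 c=0 d=291/754
  seg 1: a=-1 b=1541/377 c=873/377 d=-906/377
  seg 2: a=3 b=569/377 c=-1845/377 d=36/29
  seg 3: a=-3 b=2135/377 c=2367/377 d=-1486/377
  seg 4: a=5 b=2411/377 c=-2091/377 d=697/754
S(3/2) = -15159/6032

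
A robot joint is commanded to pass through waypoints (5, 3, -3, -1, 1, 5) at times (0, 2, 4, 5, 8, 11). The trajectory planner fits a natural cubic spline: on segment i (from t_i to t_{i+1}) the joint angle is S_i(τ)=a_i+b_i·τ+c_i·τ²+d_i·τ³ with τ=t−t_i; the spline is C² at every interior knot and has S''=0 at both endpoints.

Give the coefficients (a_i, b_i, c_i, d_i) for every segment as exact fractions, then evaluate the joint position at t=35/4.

Δ: Δ0=-1, Δ1=-3, Δ2=2, Δ3=2/3, Δ4=4/3
row 1: diag=8, rhs=-12; c'=1/4, d'=-3/2
row 2: denom=6−2·1/4=11/2; d'=(30−2·-3/2)/(11/2)=6
row 3: denom=8−1·2/11=86/11; d'=(-8−1·6)/(86/11)=-77/43
row 4: denom=12−3·33/86=933/86; d'=(4−3·-77/43)/(933/86)=806/933
back: M4=806/933
back: M3=-77/43−33/86·806/933=-660/311
back: M2=6−2/11·-660/311=1986/311
back: M1=-3/2−1/4·1986/311=-963/311
M: M0=0, M1=-963/311, M2=1986/311, M3=-660/311, M4=806/933, M5=0
seg 0: a=5, c=M0/2=0, d=(M1−M0)/(6·2)=-321/1244, b=Δ0−h0·(2M0+M1)/6=10/311
seg 1: a=3, c=M1/2=-963/622, d=(M2−M1)/(6·2)=983/1244, b=Δ1−h1·(2M1+M2)/6=-953/311
seg 2: a=-3, c=M2/2=993/311, d=(M3−M2)/(6·1)=-441/311, b=Δ2−h2·(2M2+M3)/6=70/311
seg 3: a=-1, c=M3/2=-330/311, d=(M4−M3)/(6·3)=1393/8397, b=Δ3−h3·(2M3+M4)/6=733/311
seg 4: a=1, c=M4/2=403/933, d=(M5−M4)/(6·3)=-403/8397, b=Δ4−h4·(2M4+M5)/6=146/311
t_q=35/4 → seg 4, τ=3/4; S=1+146/311·τ+403/933·τ²+-403/8397·τ³=31345/19904

  seg 0: a=5 b=10/311 c=0 d=-321/1244
  seg 1: a=3 b=-953/311 c=-963/622 d=983/1244
  seg 2: a=-3 b=70/311 c=993/311 d=-441/311
  seg 3: a=-1 b=733/311 c=-330/311 d=1393/8397
  seg 4: a=1 b=146/311 c=403/933 d=-403/8397
S(35/4) = 31345/19904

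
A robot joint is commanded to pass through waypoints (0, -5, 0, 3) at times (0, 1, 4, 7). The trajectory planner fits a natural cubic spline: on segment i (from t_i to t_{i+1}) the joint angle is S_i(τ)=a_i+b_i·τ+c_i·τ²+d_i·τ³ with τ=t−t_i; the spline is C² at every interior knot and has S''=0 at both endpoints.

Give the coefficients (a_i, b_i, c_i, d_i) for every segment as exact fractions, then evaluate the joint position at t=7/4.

Δ: Δ0=-5, Δ1=5/3, Δ2=1
row 1: diag=8, rhs=40; c'=3/8, d'=5
row 2: denom=12−3·3/8=87/8; d'=(-4−3·5)/(87/8)=-152/87
back: M2=-152/87
back: M1=5−3/8·-152/87=164/29
M: M0=0, M1=164/29, M2=-152/87, M3=0
seg 0: a=0, c=M0/2=0, d=(M1−M0)/(6·1)=82/87, b=Δ0−h0·(2M0+M1)/6=-517/87
seg 1: a=-5, c=M1/2=82/29, d=(M2−M1)/(6·3)=-322/783, b=Δ1−h1·(2M1+M2)/6=-271/87
seg 2: a=0, c=M2/2=-76/87, d=(M3−M2)/(6·3)=76/783, b=Δ2−h2·(2M2+M3)/6=239/87
t_q=7/4 → seg 1, τ=3/4; S=-5+-271/87·τ+82/29·τ²+-322/783·τ³=-5493/928

  seg 0: a=0 b=-517/87 c=0 d=82/87
  seg 1: a=-5 b=-271/87 c=82/29 d=-322/783
  seg 2: a=0 b=239/87 c=-76/87 d=76/783
S(7/4) = -5493/928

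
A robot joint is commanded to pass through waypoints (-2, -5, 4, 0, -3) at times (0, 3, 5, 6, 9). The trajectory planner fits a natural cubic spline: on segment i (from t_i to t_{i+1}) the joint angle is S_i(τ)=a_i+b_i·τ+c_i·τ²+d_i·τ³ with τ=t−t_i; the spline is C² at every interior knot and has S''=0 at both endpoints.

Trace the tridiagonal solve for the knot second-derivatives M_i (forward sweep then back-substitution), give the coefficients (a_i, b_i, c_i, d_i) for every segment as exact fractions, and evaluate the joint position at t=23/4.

  seg 0: a=-2 b=-1093/292 c=0 d=89/292
  seg 1: a=-5 b=655/146 c=801/292 d=-799/584
  seg 2: a=4 b=-70/73 c=-399/73 d=177/73
  seg 3: a=0 b=-337/73 c=132/73 d=-44/219
S(23/4) = 5743/4672

Δ: Δ0=-1, Δ1=9/2, Δ2=-4, Δ3=-1
row 1: diag=10, rhs=33; c'=1/5, d'=33/10
row 2: denom=6−2·1/5=28/5; d'=(-51−2·33/10)/(28/5)=-72/7
row 3: denom=8−1·5/28=219/28; d'=(18−1·-72/7)/(219/28)=264/73
back: M3=264/73
back: M2=-72/7−5/28·264/73=-798/73
back: M1=33/10−1/5·-798/73=801/146
M: M0=0, M1=801/146, M2=-798/73, M3=264/73, M4=0
seg 0: a=-2, c=M0/2=0, d=(M1−M0)/(6·3)=89/292, b=Δ0−h0·(2M0+M1)/6=-1093/292
seg 1: a=-5, c=M1/2=801/292, d=(M2−M1)/(6·2)=-799/584, b=Δ1−h1·(2M1+M2)/6=655/146
seg 2: a=4, c=M2/2=-399/73, d=(M3−M2)/(6·1)=177/73, b=Δ2−h2·(2M2+M3)/6=-70/73
seg 3: a=0, c=M3/2=132/73, d=(M4−M3)/(6·3)=-44/219, b=Δ3−h3·(2M3+M4)/6=-337/73
t_q=23/4 → seg 2, τ=3/4; S=4+-70/73·τ+-399/73·τ²+177/73·τ³=5743/4672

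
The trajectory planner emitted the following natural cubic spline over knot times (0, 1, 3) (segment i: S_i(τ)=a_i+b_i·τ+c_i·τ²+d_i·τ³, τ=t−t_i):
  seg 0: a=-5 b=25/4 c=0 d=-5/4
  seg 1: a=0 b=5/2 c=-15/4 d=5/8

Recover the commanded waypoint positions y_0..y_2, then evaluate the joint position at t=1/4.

y_0=-5 y_1=0 y_2=-5
S(1/4) = -885/256

y_0 = S_0(0) = a_0 = -5
y_1 = S_1(0) = a_1 = 0
y_2 = S_1(2) = -5
t_q=1/4 is in segment 0 (τ=1/4); S_0(τ)=-885/256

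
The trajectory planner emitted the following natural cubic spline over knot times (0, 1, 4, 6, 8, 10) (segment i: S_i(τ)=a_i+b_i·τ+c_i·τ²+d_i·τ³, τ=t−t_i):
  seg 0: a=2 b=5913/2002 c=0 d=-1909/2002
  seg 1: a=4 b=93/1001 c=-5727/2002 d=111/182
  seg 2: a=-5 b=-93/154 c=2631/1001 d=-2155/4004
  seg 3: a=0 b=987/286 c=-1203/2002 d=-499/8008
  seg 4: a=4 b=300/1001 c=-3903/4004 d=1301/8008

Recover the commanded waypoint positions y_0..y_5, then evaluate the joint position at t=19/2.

y_0 = S_0(0) = a_0 = 2
y_1 = S_1(0) = a_1 = 4
y_2 = S_2(0) = a_2 = -5
y_3 = S_3(0) = a_3 = 0
y_4 = S_4(0) = a_4 = 4
y_5 = S_4(2) = 2
t_q=19/2 is in segment 4 (τ=3/2); S_4(τ)=179675/64064

y_0=2 y_1=4 y_2=-5 y_3=0 y_4=4 y_5=2
S(19/2) = 179675/64064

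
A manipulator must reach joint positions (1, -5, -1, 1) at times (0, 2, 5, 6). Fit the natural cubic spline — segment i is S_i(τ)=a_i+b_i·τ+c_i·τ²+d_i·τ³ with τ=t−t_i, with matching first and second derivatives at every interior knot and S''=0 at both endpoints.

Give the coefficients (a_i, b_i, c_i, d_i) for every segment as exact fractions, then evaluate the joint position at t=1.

Δ: Δ0=-3, Δ1=4/3, Δ2=2
row 1: diag=10, rhs=26; c'=3/10, d'=13/5
row 2: denom=8−3·3/10=71/10; d'=(4−3·13/5)/(71/10)=-38/71
back: M2=-38/71
back: M1=13/5−3/10·-38/71=196/71
M: M0=0, M1=196/71, M2=-38/71, M3=0
seg 0: a=1, c=M0/2=0, d=(M1−M0)/(6·2)=49/213, b=Δ0−h0·(2M0+M1)/6=-835/213
seg 1: a=-5, c=M1/2=98/71, d=(M2−M1)/(6·3)=-13/71, b=Δ1−h1·(2M1+M2)/6=-247/213
seg 2: a=-1, c=M2/2=-19/71, d=(M3−M2)/(6·1)=19/213, b=Δ2−h2·(2M2+M3)/6=464/213
t_q=1 → seg 0, τ=1; S=1+-835/213·τ+0·τ²+49/213·τ³=-191/71

  seg 0: a=1 b=-835/213 c=0 d=49/213
  seg 1: a=-5 b=-247/213 c=98/71 d=-13/71
  seg 2: a=-1 b=464/213 c=-19/71 d=19/213
S(1) = -191/71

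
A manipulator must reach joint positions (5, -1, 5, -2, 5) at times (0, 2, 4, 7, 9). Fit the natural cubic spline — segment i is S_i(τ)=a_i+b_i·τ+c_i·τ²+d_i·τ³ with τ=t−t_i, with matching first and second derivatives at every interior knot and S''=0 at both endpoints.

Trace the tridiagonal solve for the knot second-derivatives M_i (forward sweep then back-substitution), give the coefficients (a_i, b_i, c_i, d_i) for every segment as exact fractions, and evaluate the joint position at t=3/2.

Δ: Δ0=-3, Δ1=3, Δ2=-7/3, Δ3=7/2
row 1: diag=8, rhs=36; c'=1/4, d'=9/2
row 2: denom=10−2·1/4=19/2; d'=(-32−2·9/2)/(19/2)=-82/19
row 3: denom=10−3·6/19=172/19; d'=(35−3·-82/19)/(172/19)=911/172
back: M3=911/172
back: M2=-82/19−6/19·911/172=-515/86
back: M1=9/2−1/4·-515/86=2063/344
M: M0=0, M1=2063/344, M2=-515/86, M3=911/172, M4=0
seg 0: a=5, c=M0/2=0, d=(M1−M0)/(6·2)=2063/4128, b=Δ0−h0·(2M0+M1)/6=-5159/1032
seg 1: a=-1, c=M1/2=2063/688, d=(M2−M1)/(6·2)=-4123/4128, b=Δ1−h1·(2M1+M2)/6=515/516
seg 2: a=5, c=M2/2=-515/172, d=(M3−M2)/(6·3)=647/1032, b=Δ2−h2·(2M2+M3)/6=1039/1032
seg 3: a=-2, c=M3/2=911/344, d=(M4−M3)/(6·2)=-911/2064, b=Δ3−h3·(2M3+M4)/6=-4/129
t_q=3/2 → seg 0, τ=3/2; S=5+-5159/1032·τ+0·τ²+2063/4128·τ³=-8937/11008

  seg 0: a=5 b=-5159/1032 c=0 d=2063/4128
  seg 1: a=-1 b=515/516 c=2063/688 d=-4123/4128
  seg 2: a=5 b=1039/1032 c=-515/172 d=647/1032
  seg 3: a=-2 b=-4/129 c=911/344 d=-911/2064
S(3/2) = -8937/11008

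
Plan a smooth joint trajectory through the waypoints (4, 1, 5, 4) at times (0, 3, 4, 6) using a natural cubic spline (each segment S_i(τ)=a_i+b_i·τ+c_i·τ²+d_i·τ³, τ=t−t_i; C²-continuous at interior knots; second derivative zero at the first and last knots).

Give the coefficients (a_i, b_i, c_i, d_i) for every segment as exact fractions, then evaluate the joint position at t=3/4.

  seg 0: a=4 b=-301/94 c=0 d=23/94
  seg 1: a=1 b=160/47 c=207/94 d=-151/94
  seg 2: a=5 b=281/94 c=-123/47 d=41/94
S(3/4) = 10237/6016

Δ: Δ0=-1, Δ1=4, Δ2=-1/2
row 1: diag=8, rhs=30; c'=1/8, d'=15/4
row 2: denom=6−1·1/8=47/8; d'=(-27−1·15/4)/(47/8)=-246/47
back: M2=-246/47
back: M1=15/4−1/8·-246/47=207/47
M: M0=0, M1=207/47, M2=-246/47, M3=0
seg 0: a=4, c=M0/2=0, d=(M1−M0)/(6·3)=23/94, b=Δ0−h0·(2M0+M1)/6=-301/94
seg 1: a=1, c=M1/2=207/94, d=(M2−M1)/(6·1)=-151/94, b=Δ1−h1·(2M1+M2)/6=160/47
seg 2: a=5, c=M2/2=-123/47, d=(M3−M2)/(6·2)=41/94, b=Δ2−h2·(2M2+M3)/6=281/94
t_q=3/4 → seg 0, τ=3/4; S=4+-301/94·τ+0·τ²+23/94·τ³=10237/6016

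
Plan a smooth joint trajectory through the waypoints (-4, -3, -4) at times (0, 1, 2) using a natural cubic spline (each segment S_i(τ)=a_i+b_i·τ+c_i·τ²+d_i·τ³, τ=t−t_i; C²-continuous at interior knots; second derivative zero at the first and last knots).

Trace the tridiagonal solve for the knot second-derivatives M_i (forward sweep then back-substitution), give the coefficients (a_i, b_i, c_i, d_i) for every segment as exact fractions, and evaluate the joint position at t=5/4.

  seg 0: a=-4 b=3/2 c=0 d=-1/2
  seg 1: a=-3 b=0 c=-3/2 d=1/2
S(5/4) = -395/128

Δ: Δ0=1, Δ1=-1
row 1: diag=4, rhs=-12; c'=1/4, d'=-3
back: M1=-3
M: M0=0, M1=-3, M2=0
seg 0: a=-4, c=M0/2=0, d=(M1−M0)/(6·1)=-1/2, b=Δ0−h0·(2M0+M1)/6=3/2
seg 1: a=-3, c=M1/2=-3/2, d=(M2−M1)/(6·1)=1/2, b=Δ1−h1·(2M1+M2)/6=0
t_q=5/4 → seg 1, τ=1/4; S=-3+0·τ+-3/2·τ²+1/2·τ³=-395/128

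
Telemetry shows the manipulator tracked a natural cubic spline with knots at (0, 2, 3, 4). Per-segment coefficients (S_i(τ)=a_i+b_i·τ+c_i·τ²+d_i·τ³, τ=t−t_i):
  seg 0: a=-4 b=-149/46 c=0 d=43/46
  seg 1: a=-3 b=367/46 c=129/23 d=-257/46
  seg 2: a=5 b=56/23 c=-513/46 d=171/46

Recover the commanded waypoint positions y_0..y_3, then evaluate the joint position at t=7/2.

y_0=-4 y_1=-3 y_2=5 y_3=0
S(7/2) = 1433/368

y_0 = S_0(0) = a_0 = -4
y_1 = S_1(0) = a_1 = -3
y_2 = S_2(0) = a_2 = 5
y_3 = S_2(1) = 0
t_q=7/2 is in segment 2 (τ=1/2); S_2(τ)=1433/368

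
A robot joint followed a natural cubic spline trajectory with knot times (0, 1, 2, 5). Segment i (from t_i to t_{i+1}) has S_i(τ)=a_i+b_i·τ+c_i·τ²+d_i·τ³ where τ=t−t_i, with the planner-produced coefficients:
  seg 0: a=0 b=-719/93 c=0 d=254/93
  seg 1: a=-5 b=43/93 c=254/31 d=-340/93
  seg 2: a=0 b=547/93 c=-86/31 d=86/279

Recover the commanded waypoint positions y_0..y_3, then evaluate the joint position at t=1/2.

y_0=0 y_1=-5 y_2=0 y_3=1
S(1/2) = -437/124

y_0 = S_0(0) = a_0 = 0
y_1 = S_1(0) = a_1 = -5
y_2 = S_2(0) = a_2 = 0
y_3 = S_2(3) = 1
t_q=1/2 is in segment 0 (τ=1/2); S_0(τ)=-437/124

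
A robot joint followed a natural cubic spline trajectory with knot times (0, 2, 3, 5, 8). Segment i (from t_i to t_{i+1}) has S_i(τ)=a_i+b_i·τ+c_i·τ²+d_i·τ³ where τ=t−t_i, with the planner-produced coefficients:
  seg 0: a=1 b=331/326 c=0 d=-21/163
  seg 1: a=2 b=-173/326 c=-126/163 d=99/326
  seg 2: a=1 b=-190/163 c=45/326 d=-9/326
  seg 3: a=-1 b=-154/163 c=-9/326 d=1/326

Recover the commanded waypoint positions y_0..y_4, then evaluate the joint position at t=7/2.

y_0=1 y_1=2 y_2=1 y_3=-1 y_4=-4
S(7/2) = 1169/2608

y_0 = S_0(0) = a_0 = 1
y_1 = S_1(0) = a_1 = 2
y_2 = S_2(0) = a_2 = 1
y_3 = S_3(0) = a_3 = -1
y_4 = S_3(3) = -4
t_q=7/2 is in segment 2 (τ=1/2); S_2(τ)=1169/2608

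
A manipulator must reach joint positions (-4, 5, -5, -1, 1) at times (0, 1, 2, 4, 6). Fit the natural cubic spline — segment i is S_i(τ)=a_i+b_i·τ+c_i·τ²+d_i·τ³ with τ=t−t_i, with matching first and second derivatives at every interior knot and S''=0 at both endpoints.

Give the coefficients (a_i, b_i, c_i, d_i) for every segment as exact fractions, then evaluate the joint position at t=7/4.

  seg 0: a=-4 b=1223/84 c=0 d=-467/84
  seg 1: a=5 b=-89/42 c=-467/28 d=739/84
  seg 2: a=-5 b=-109/12 c=68/7 d=-701/336
  seg 3: a=-1 b=199/42 c=-157/56 d=157/336
S(7/4) = -4049/1792

Δ: Δ0=9, Δ1=-10, Δ2=2, Δ3=1
row 1: diag=4, rhs=-114; c'=1/4, d'=-57/2
row 2: denom=6−1·1/4=23/4; d'=(72−1·-57/2)/(23/4)=402/23
row 3: denom=8−2·8/23=168/23; d'=(-6−2·402/23)/(168/23)=-157/28
back: M3=-157/28
back: M2=402/23−8/23·-157/28=136/7
back: M1=-57/2−1/4·136/7=-467/14
M: M0=0, M1=-467/14, M2=136/7, M3=-157/28, M4=0
seg 0: a=-4, c=M0/2=0, d=(M1−M0)/(6·1)=-467/84, b=Δ0−h0·(2M0+M1)/6=1223/84
seg 1: a=5, c=M1/2=-467/28, d=(M2−M1)/(6·1)=739/84, b=Δ1−h1·(2M1+M2)/6=-89/42
seg 2: a=-5, c=M2/2=68/7, d=(M3−M2)/(6·2)=-701/336, b=Δ2−h2·(2M2+M3)/6=-109/12
seg 3: a=-1, c=M3/2=-157/56, d=(M4−M3)/(6·2)=157/336, b=Δ3−h3·(2M3+M4)/6=199/42
t_q=7/4 → seg 1, τ=3/4; S=5+-89/42·τ+-467/28·τ²+739/84·τ³=-4049/1792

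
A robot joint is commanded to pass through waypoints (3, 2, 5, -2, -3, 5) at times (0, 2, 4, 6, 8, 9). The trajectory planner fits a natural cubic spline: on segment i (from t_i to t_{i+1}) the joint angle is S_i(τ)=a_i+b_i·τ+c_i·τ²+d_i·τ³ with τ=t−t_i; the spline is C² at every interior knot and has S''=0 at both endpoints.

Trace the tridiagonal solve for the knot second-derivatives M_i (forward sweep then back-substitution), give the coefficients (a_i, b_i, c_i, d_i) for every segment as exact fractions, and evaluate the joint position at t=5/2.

  seg 0: a=3 b=-214/153 c=0 d=275/1224
  seg 1: a=2 b=397/306 c=275/204 d=-763/1224
  seg 2: a=5 b=-121/153 c=-122/51 d=635/1224
  seg 3: a=-2 b=-1265/306 c=49/68 d=671/1224
  seg 4: a=-3 b=815/153 c=409/102 d=-409/306
S(5/2) = 9491/3264

Δ: Δ0=-1/2, Δ1=3/2, Δ2=-7/2, Δ3=-1/2, Δ4=8
row 1: diag=8, rhs=12; c'=1/4, d'=3/2
row 2: denom=8−2·1/4=15/2; d'=(-30−2·3/2)/(15/2)=-22/5
row 3: denom=8−2·4/15=112/15; d'=(18−2·-22/5)/(112/15)=201/56
row 4: denom=6−2·15/56=153/28; d'=(51−2·201/56)/(153/28)=409/51
back: M4=409/51
back: M3=201/56−15/56·409/51=49/34
back: M2=-22/5−4/15·49/34=-244/51
back: M1=3/2−1/4·-244/51=275/102
M: M0=0, M1=275/102, M2=-244/51, M3=49/34, M4=409/51, M5=0
seg 0: a=3, c=M0/2=0, d=(M1−M0)/(6·2)=275/1224, b=Δ0−h0·(2M0+M1)/6=-214/153
seg 1: a=2, c=M1/2=275/204, d=(M2−M1)/(6·2)=-763/1224, b=Δ1−h1·(2M1+M2)/6=397/306
seg 2: a=5, c=M2/2=-122/51, d=(M3−M2)/(6·2)=635/1224, b=Δ2−h2·(2M2+M3)/6=-121/153
seg 3: a=-2, c=M3/2=49/68, d=(M4−M3)/(6·2)=671/1224, b=Δ3−h3·(2M3+M4)/6=-1265/306
seg 4: a=-3, c=M4/2=409/102, d=(M5−M4)/(6·1)=-409/306, b=Δ4−h4·(2M4+M5)/6=815/153
t_q=5/2 → seg 1, τ=1/2; S=2+397/306·τ+275/204·τ²+-763/1224·τ³=9491/3264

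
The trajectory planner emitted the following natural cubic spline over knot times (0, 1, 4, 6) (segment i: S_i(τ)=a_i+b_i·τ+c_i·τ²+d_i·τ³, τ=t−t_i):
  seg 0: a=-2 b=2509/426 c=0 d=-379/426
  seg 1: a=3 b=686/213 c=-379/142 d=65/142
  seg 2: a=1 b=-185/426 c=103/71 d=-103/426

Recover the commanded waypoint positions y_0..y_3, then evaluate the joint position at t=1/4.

y_0 = S_0(0) = a_0 = -2
y_1 = S_1(0) = a_1 = 3
y_2 = S_2(0) = a_2 = 1
y_3 = S_2(2) = 4
t_q=1/4 is in segment 0 (τ=1/4); S_0(τ)=-4921/9088

y_0=-2 y_1=3 y_2=1 y_3=4
S(1/4) = -4921/9088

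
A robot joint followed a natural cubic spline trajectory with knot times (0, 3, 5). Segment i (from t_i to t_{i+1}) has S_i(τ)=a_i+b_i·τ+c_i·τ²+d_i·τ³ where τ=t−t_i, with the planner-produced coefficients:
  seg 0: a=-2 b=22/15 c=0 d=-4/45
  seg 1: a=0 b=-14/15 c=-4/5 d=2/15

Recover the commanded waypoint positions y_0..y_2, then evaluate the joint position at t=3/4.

y_0=-2 y_1=0 y_2=-4
S(3/4) = -15/16

y_0 = S_0(0) = a_0 = -2
y_1 = S_1(0) = a_1 = 0
y_2 = S_1(2) = -4
t_q=3/4 is in segment 0 (τ=3/4); S_0(τ)=-15/16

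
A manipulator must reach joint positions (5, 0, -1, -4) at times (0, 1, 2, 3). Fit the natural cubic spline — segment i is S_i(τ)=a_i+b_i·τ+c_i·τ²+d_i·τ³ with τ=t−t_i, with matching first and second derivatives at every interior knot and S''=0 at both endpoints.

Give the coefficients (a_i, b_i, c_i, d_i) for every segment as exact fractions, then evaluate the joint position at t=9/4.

  seg 0: a=5 b=-31/5 c=0 d=6/5
  seg 1: a=0 b=-13/5 c=18/5 d=-2
  seg 2: a=-1 b=-7/5 c=-12/5 d=4/5
S(9/4) = -119/80

Δ: Δ0=-5, Δ1=-1, Δ2=-3
row 1: diag=4, rhs=24; c'=1/4, d'=6
row 2: denom=4−1·1/4=15/4; d'=(-12−1·6)/(15/4)=-24/5
back: M2=-24/5
back: M1=6−1/4·-24/5=36/5
M: M0=0, M1=36/5, M2=-24/5, M3=0
seg 0: a=5, c=M0/2=0, d=(M1−M0)/(6·1)=6/5, b=Δ0−h0·(2M0+M1)/6=-31/5
seg 1: a=0, c=M1/2=18/5, d=(M2−M1)/(6·1)=-2, b=Δ1−h1·(2M1+M2)/6=-13/5
seg 2: a=-1, c=M2/2=-12/5, d=(M3−M2)/(6·1)=4/5, b=Δ2−h2·(2M2+M3)/6=-7/5
t_q=9/4 → seg 2, τ=1/4; S=-1+-7/5·τ+-12/5·τ²+4/5·τ³=-119/80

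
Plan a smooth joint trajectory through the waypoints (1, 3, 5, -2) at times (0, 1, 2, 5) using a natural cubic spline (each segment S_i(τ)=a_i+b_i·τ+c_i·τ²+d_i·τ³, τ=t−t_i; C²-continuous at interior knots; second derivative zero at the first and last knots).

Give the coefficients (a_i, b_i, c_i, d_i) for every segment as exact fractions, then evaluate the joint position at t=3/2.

  seg 0: a=1 b=173/93 c=0 d=13/93
  seg 1: a=3 b=212/93 c=13/31 d=-65/93
  seg 2: a=5 b=95/93 c=-52/31 d=52/279
S(3/2) = 1031/248

Δ: Δ0=2, Δ1=2, Δ2=-7/3
row 1: diag=4, rhs=0; c'=1/4, d'=0
row 2: denom=8−1·1/4=31/4; d'=(-26−1·0)/(31/4)=-104/31
back: M2=-104/31
back: M1=0−1/4·-104/31=26/31
M: M0=0, M1=26/31, M2=-104/31, M3=0
seg 0: a=1, c=M0/2=0, d=(M1−M0)/(6·1)=13/93, b=Δ0−h0·(2M0+M1)/6=173/93
seg 1: a=3, c=M1/2=13/31, d=(M2−M1)/(6·1)=-65/93, b=Δ1−h1·(2M1+M2)/6=212/93
seg 2: a=5, c=M2/2=-52/31, d=(M3−M2)/(6·3)=52/279, b=Δ2−h2·(2M2+M3)/6=95/93
t_q=3/2 → seg 1, τ=1/2; S=3+212/93·τ+13/31·τ²+-65/93·τ³=1031/248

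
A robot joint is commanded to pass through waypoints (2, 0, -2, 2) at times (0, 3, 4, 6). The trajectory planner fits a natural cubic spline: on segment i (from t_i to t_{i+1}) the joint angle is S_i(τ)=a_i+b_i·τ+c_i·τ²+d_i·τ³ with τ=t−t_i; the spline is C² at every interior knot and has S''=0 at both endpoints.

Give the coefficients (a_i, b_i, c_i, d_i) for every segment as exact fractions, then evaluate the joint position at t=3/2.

Δ: Δ0=-2/3, Δ1=-2, Δ2=2
row 1: diag=8, rhs=-8; c'=1/8, d'=-1
row 2: denom=6−1·1/8=47/8; d'=(24−1·-1)/(47/8)=200/47
back: M2=200/47
back: M1=-1−1/8·200/47=-72/47
M: M0=0, M1=-72/47, M2=200/47, M3=0
seg 0: a=2, c=M0/2=0, d=(M1−M0)/(6·3)=-4/47, b=Δ0−h0·(2M0+M1)/6=14/141
seg 1: a=0, c=M1/2=-36/47, d=(M2−M1)/(6·1)=136/141, b=Δ1−h1·(2M1+M2)/6=-310/141
seg 2: a=-2, c=M2/2=100/47, d=(M3−M2)/(6·2)=-50/141, b=Δ2−h2·(2M2+M3)/6=-118/141
t_q=3/2 → seg 0, τ=3/2; S=2+14/141·τ+0·τ²+-4/47·τ³=175/94

  seg 0: a=2 b=14/141 c=0 d=-4/47
  seg 1: a=0 b=-310/141 c=-36/47 d=136/141
  seg 2: a=-2 b=-118/141 c=100/47 d=-50/141
S(3/2) = 175/94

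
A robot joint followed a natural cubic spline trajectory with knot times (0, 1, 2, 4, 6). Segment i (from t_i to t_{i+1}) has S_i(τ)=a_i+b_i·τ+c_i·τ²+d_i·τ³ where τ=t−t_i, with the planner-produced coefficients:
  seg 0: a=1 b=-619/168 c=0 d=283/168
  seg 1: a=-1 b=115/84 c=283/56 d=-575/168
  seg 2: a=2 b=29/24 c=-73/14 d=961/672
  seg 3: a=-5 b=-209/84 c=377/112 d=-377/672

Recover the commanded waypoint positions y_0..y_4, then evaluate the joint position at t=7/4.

y_0=1 y_1=-1 y_2=2 y_3=-5 y_4=-1
S(7/4) = 5109/3584

y_0 = S_0(0) = a_0 = 1
y_1 = S_1(0) = a_1 = -1
y_2 = S_2(0) = a_2 = 2
y_3 = S_3(0) = a_3 = -5
y_4 = S_3(2) = -1
t_q=7/4 is in segment 1 (τ=3/4); S_1(τ)=5109/3584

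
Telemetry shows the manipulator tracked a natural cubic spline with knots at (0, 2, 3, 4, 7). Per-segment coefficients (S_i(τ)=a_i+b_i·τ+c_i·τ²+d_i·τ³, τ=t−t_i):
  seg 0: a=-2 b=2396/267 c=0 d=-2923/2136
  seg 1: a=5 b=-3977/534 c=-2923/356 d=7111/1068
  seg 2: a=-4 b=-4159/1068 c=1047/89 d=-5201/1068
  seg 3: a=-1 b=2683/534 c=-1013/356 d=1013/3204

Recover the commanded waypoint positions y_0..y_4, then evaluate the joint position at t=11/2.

y_0 = S_0(0) = a_0 = -2
y_1 = S_1(0) = a_1 = 5
y_2 = S_2(0) = a_2 = -4
y_3 = S_3(0) = a_3 = -1
y_4 = S_3(3) = -3
t_q=11/2 is in segment 3 (τ=3/2); S_3(τ)=3421/2848

y_0=-2 y_1=5 y_2=-4 y_3=-1 y_4=-3
S(11/2) = 3421/2848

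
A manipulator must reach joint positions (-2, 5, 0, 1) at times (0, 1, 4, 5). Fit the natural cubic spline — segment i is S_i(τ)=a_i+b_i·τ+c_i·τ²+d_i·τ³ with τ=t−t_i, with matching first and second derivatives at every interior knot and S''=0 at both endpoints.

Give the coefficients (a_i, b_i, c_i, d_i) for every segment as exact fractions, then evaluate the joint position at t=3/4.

Δ: Δ0=7, Δ1=-5/3, Δ2=1
row 1: diag=8, rhs=-52; c'=3/8, d'=-13/2
row 2: denom=8−3·3/8=55/8; d'=(16−3·-13/2)/(55/8)=284/55
back: M2=284/55
back: M1=-13/2−3/8·284/55=-464/55
M: M0=0, M1=-464/55, M2=284/55, M3=0
seg 0: a=-2, c=M0/2=0, d=(M1−M0)/(6·1)=-232/165, b=Δ0−h0·(2M0+M1)/6=1387/165
seg 1: a=5, c=M1/2=-232/55, d=(M2−M1)/(6·3)=34/45, b=Δ1−h1·(2M1+M2)/6=691/165
seg 2: a=0, c=M2/2=142/55, d=(M3−M2)/(6·1)=-142/165, b=Δ2−h2·(2M2+M3)/6=-119/165
t_q=3/4 → seg 0, τ=3/4; S=-2+1387/165·τ+0·τ²+-232/165·τ³=1633/440

  seg 0: a=-2 b=1387/165 c=0 d=-232/165
  seg 1: a=5 b=691/165 c=-232/55 d=34/45
  seg 2: a=0 b=-119/165 c=142/55 d=-142/165
S(3/4) = 1633/440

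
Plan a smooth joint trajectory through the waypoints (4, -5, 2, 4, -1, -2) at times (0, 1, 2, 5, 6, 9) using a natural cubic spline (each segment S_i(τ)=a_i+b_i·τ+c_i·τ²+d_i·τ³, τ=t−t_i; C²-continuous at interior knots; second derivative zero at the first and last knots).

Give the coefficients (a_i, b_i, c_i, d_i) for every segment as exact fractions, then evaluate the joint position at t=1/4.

  seg 0: a=4 b=-7382/555 c=0 d=2387/555
  seg 1: a=-5 b=-221/555 c=2387/185 d=-611/111
  seg 2: a=2 b=4936/555 c=-668/185 d=482/1665
  seg 3: a=4 b=-550/111 c=-186/185 d=533/555
  seg 4: a=-1 b=-2267/555 c=347/185 d=-347/1665
S(1/4) = 1757/2368

Δ: Δ0=-9, Δ1=7, Δ2=2/3, Δ3=-5, Δ4=-1/3
row 1: diag=4, rhs=96; c'=1/4, d'=24
row 2: denom=8−1·1/4=31/4; d'=(-38−1·24)/(31/4)=-8
row 3: denom=8−3·12/31=212/31; d'=(-34−3·-8)/(212/31)=-155/106
row 4: denom=8−1·31/212=1665/212; d'=(28−1·-155/106)/(1665/212)=694/185
back: M4=694/185
back: M3=-155/106−31/212·694/185=-372/185
back: M2=-8−12/31·-372/185=-1336/185
back: M1=24−1/4·-1336/185=4774/185
M: M0=0, M1=4774/185, M2=-1336/185, M3=-372/185, M4=694/185, M5=0
seg 0: a=4, c=M0/2=0, d=(M1−M0)/(6·1)=2387/555, b=Δ0−h0·(2M0+M1)/6=-7382/555
seg 1: a=-5, c=M1/2=2387/185, d=(M2−M1)/(6·1)=-611/111, b=Δ1−h1·(2M1+M2)/6=-221/555
seg 2: a=2, c=M2/2=-668/185, d=(M3−M2)/(6·3)=482/1665, b=Δ2−h2·(2M2+M3)/6=4936/555
seg 3: a=4, c=M3/2=-186/185, d=(M4−M3)/(6·1)=533/555, b=Δ3−h3·(2M3+M4)/6=-550/111
seg 4: a=-1, c=M4/2=347/185, d=(M5−M4)/(6·3)=-347/1665, b=Δ4−h4·(2M4+M5)/6=-2267/555
t_q=1/4 → seg 0, τ=1/4; S=4+-7382/555·τ+0·τ²+2387/555·τ³=1757/2368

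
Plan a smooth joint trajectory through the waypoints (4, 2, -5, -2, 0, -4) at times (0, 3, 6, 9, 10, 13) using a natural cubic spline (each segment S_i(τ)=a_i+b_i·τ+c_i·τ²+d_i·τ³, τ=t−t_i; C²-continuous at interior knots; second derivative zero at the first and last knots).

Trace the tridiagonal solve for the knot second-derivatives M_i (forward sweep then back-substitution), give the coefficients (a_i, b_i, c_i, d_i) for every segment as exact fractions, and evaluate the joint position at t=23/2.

  seg 0: a=4 b=-10/849 c=0 d=-556/7641
  seg 1: a=2 b=-1678/849 c=-556/849 d=455/2547
  seg 2: a=-5 b=-919/849 c=809/849 d=-659/7641
  seg 3: a=-2 b=1958/849 c=50/283 d=-410/849
  seg 4: a=0 b=1028/849 c=-360/283 d=40/283
S(23/2) = -161/283

Δ: Δ0=-2/3, Δ1=-7/3, Δ2=1, Δ3=2, Δ4=-4/3
row 1: diag=12, rhs=-10; c'=1/4, d'=-5/6
row 2: denom=12−3·1/4=45/4; d'=(20−3·-5/6)/(45/4)=2
row 3: denom=8−3·4/15=36/5; d'=(6−3·2)/(36/5)=0
row 4: denom=8−1·5/36=283/36; d'=(-20−1·0)/(283/36)=-720/283
back: M4=-720/283
back: M3=0−5/36·-720/283=100/283
back: M2=2−4/15·100/283=1618/849
back: M1=-5/6−1/4·1618/849=-1112/849
M: M0=0, M1=-1112/849, M2=1618/849, M3=100/283, M4=-720/283, M5=0
seg 0: a=4, c=M0/2=0, d=(M1−M0)/(6·3)=-556/7641, b=Δ0−h0·(2M0+M1)/6=-10/849
seg 1: a=2, c=M1/2=-556/849, d=(M2−M1)/(6·3)=455/2547, b=Δ1−h1·(2M1+M2)/6=-1678/849
seg 2: a=-5, c=M2/2=809/849, d=(M3−M2)/(6·3)=-659/7641, b=Δ2−h2·(2M2+M3)/6=-919/849
seg 3: a=-2, c=M3/2=50/283, d=(M4−M3)/(6·1)=-410/849, b=Δ3−h3·(2M3+M4)/6=1958/849
seg 4: a=0, c=M4/2=-360/283, d=(M5−M4)/(6·3)=40/283, b=Δ4−h4·(2M4+M5)/6=1028/849
t_q=23/2 → seg 4, τ=3/2; S=0+1028/849·τ+-360/283·τ²+40/283·τ³=-161/283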